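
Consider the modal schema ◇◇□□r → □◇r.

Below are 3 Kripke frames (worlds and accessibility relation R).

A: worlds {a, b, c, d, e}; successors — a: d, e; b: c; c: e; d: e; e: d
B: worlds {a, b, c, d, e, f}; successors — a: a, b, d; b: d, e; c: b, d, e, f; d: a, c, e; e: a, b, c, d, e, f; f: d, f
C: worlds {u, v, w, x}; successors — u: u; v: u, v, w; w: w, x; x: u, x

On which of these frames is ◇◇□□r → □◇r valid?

Frame correspondent (Sahlqvist): ∀x ∀y ∀z ((xR²y ∧ xRz) → ∃w (yR²w ∧ zRw)) — i.e. a generalized confluence (Geach) condition.
A: fails — aR²d, aRd but no w with dR²w and dRw.
B: satisfies the condition.
C: fails — vR²u, vRw but no t with uR²t and wRt.
Valid on: B.

B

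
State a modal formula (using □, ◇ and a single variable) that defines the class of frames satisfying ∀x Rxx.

A defining formula is □q → q (the T axiom).
Suppose □q→q is valid. At any x set V(q)={w : Rxw}. Then □q holds at x, so q holds at x, i.e. Rxx.

□q → q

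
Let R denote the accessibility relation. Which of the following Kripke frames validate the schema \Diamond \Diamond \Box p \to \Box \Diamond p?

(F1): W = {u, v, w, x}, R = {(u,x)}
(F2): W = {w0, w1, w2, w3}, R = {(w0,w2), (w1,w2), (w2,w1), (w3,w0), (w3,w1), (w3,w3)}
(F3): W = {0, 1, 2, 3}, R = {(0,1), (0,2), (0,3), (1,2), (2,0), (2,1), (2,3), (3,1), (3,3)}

The schema corresponds to a generalized confluence (Geach) condition: \forall x \forall y \forall z ((x R^2 y \wedge xRz) \to \exists w (yRw \wedge zRw)).
(F1): condition met.
(F2): fails — w0R²w1, w0Rw2 but no w with w1Rw and w2Rw.
(F3): fails — 0R²1, 0R2 but no w with 1Rw and 2Rw.
Valid on: (F1).

(F1)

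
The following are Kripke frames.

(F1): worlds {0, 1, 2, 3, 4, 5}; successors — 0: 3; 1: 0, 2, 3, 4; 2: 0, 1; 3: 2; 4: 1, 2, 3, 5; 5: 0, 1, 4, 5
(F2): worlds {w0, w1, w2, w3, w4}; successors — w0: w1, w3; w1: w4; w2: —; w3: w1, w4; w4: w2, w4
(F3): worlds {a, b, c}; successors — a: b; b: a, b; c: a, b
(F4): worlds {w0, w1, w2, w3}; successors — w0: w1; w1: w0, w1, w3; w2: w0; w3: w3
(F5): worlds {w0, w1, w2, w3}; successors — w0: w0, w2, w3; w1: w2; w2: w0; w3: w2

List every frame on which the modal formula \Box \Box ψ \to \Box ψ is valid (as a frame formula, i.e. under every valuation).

(F3)

Frame correspondent (Sahlqvist): \forall x \forall y (Rxy \to \exists z (Rxz \wedge Rzy)) — i.e. density.
(F1): fails — R32 but no z with R3z and Rz2.
(F2): fails — Rw3w1 but no z with Rw3z and Rzw1.
(F3): ✓.
(F4): fails — Rw2w0 but no z with Rw2z and Rzw0.
(F5): fails — Rw1w2 but no z with Rw1z and Rzw2.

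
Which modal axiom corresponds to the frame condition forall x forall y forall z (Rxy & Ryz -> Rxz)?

A defining formula is □ψ → □□ψ (the 4 axiom).
Suppose □ψ→□□ψ is valid. Take Rxy, Ryz and set V(ψ)={w : Rxw}. Then □ψ at x, so □□ψ at x, so □ψ at y, so ψ at z, i.e. Rxz.

□ψ → □□ψ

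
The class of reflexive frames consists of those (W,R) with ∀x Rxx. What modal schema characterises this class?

□r → r

The condition is reflexivity. The T schema □r → r defines it.
Suppose □r→r is valid. At any x set V(r)={w : Rxw}. Then □r holds at x, so r holds at x, i.e. Rxx.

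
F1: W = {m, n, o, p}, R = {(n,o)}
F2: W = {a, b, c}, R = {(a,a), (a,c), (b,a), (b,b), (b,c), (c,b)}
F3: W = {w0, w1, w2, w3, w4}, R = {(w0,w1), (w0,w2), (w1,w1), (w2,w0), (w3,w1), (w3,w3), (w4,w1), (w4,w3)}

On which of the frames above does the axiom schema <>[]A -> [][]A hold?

The schema corresponds to a generalized confluence (Geach) condition: forall x forall y forall z ((xRy & x R^2 z) -> exists w (yRw & z = w)).
F1: ✓.
F2: fails — aRa, aR²b but no w with aRw and b=w.
F3: fails — w0Rw1, w0R²w0 but no w with w1Rw and w0=w.

F1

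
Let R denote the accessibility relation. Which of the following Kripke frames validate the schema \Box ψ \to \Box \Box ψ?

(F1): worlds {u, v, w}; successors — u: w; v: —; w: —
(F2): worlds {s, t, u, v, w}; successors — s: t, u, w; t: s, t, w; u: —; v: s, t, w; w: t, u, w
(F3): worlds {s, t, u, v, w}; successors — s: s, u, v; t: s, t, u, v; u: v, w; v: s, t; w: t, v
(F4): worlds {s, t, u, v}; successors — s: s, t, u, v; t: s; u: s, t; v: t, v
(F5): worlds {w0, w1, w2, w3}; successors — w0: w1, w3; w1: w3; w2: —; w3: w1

Frame correspondent (Sahlqvist): \forall x \forall y \forall z (Rxy \wedge Ryz \to Rxz) — i.e. transitivity.
(F1): satisfies the condition.
(F2): fails — Rwt and Rts but not Rws.
(F3): fails — Ruv and Rvt but not Rut.
(F4): fails — Rus and Rsv but not Ruv.
(F5): fails — Rw3w1 and Rw1w3 but not Rw3w3.
Valid on: (F1).

(F1)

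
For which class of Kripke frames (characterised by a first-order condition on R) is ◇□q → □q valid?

This schema is equivalent to the 5 axiom ◇q → □◇q.
It corresponds to the Euclidean property: ∀x ∀y ∀z (Rxy ∧ Rxz → Ryz).

the Euclidean property: ∀x ∀y ∀z (Rxy ∧ Rxz → Ryz)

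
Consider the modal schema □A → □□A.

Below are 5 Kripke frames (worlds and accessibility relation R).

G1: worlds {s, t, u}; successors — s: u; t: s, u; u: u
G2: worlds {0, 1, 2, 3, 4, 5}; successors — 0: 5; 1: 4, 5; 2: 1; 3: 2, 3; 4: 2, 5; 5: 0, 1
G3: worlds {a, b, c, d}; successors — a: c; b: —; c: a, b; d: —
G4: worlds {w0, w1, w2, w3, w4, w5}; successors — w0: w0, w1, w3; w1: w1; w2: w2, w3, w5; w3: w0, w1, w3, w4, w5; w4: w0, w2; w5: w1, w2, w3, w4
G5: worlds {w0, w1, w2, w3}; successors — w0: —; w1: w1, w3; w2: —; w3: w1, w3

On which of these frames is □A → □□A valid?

G1, G5

The schema corresponds to transitivity: ∀x ∀y ∀z (Rxy ∧ Ryz → Rxz).
G1: ✓.
G2: fails — R32 and R21 but not R31.
G3: fails — Rac and Rca but not Raa.
G4: fails — Rw3w5 and Rw5w2 but not Rw3w2.
G5: ✓.
Valid on: G1, G5.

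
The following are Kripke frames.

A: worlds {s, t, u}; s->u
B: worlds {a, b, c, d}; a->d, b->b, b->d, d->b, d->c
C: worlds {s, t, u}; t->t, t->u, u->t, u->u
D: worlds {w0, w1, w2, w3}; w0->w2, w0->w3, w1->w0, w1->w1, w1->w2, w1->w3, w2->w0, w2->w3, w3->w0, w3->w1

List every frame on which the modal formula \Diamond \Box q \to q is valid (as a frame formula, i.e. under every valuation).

C

This is the axiom for a generalized confluence (Geach) condition; its first-order frame correspondent is \forall x \forall y (xRy \to \exists w (yRw \wedge x = w)).
A: fails — sRu but no w with uRw and s=w.
B: fails — aRd but no w with dRw and a=w.
C: holds.
D: fails — w1Rw0 but no w with w0Rw and w1=w.
Valid on: C.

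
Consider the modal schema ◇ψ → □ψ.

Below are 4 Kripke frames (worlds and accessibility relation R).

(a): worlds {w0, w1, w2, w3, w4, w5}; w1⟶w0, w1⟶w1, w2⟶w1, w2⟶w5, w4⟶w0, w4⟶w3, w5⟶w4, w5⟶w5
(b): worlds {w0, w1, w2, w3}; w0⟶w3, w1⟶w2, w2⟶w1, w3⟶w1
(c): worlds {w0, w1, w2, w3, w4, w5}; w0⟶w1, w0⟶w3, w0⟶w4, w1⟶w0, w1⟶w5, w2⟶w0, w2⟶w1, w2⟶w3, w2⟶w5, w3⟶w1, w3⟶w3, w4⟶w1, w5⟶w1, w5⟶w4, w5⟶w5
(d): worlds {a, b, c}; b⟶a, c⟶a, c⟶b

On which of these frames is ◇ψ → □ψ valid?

(b)

This is the axiom for partial functionality; its first-order frame correspondent is ∀x ∀y ∀z (Rxy ∧ Rxz → y = z).
(a): fails — w1 sees both w0 and w1.
(b): holds.
(c): fails — w0 sees both w1 and w3.
(d): fails — c sees both a and b.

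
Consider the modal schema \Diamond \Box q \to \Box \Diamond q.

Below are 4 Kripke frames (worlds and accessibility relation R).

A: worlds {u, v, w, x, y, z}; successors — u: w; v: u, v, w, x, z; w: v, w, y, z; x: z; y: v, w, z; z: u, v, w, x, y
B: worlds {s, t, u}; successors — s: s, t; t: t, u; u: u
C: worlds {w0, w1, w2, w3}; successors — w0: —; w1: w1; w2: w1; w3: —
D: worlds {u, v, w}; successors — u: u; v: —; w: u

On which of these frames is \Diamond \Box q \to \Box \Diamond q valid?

B, C, D

Frame correspondent (Sahlqvist): \forall x \forall y \forall z (Rxy \wedge Rxz \to \exists w (Ryw \wedge Rzw)) — i.e. convergence.
A: fails — Rvz and Rvx but z and x have no common successor.
B: ✓.
C: ✓.
D: ✓.
Valid on: B, C, D.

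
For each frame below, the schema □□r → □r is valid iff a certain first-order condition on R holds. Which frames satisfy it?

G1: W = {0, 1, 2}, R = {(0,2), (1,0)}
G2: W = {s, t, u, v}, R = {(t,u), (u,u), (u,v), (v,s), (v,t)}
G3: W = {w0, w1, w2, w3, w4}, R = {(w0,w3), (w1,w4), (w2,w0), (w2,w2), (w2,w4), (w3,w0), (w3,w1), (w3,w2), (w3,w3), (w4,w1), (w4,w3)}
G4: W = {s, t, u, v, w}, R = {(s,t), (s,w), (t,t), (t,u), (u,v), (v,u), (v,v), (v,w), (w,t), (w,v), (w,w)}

G4

This is the axiom for density; its first-order frame correspondent is ∀x ∀y (Rxy → ∃z (Rxz ∧ Rzy)).
G1: fails — R10 but no z with R1z and Rz0.
G2: fails — Rvt but no z with Rvz and Rzt.
G3: fails — Rw1w4 but no z with Rw1z and Rzw4.
G4: satisfies the condition.
Valid on: G4.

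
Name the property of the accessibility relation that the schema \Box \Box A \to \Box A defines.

Density

Suppose □□A→□A is valid. Take Rxy and set V(A)={w : xR²w}. Then □□A at x, so □A at x, so A at y, i.e. ∃z(Rxz∧Rzy).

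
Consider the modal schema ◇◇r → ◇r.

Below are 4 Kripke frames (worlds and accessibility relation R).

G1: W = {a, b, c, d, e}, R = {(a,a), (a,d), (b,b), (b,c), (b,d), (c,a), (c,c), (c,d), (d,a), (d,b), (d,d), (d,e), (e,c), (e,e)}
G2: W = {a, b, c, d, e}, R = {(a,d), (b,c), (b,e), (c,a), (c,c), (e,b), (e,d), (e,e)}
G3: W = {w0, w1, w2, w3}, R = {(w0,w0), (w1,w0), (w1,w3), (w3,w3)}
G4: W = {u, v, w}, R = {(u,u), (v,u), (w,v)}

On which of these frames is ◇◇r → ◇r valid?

The schema corresponds to transitivity: ∀x ∀y ∀z (Rxy ∧ Ryz → Rxz).
G1: fails — Rbc and Rca but not Rba.
G2: fails — Rbc and Rca but not Rba.
G3: satisfies the condition.
G4: fails — Rwv and Rvu but not Rwu.
Valid on: G3.

G3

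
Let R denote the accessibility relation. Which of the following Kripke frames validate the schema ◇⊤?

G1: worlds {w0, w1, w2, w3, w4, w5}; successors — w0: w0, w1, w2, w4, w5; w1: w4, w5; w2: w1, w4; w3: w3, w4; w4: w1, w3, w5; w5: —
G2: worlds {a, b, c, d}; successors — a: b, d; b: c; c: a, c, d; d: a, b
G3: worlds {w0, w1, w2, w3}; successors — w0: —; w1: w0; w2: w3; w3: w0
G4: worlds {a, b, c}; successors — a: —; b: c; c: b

This is the axiom for seriality; its first-order frame correspondent is ∀x ∃y Rxy.
G1: fails — world w5 has no successor.
G2: satisfies the condition.
G3: fails — world w0 has no successor.
G4: fails — world a has no successor.

G2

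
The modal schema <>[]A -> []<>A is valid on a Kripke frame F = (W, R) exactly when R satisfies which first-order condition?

This is the .2 axiom.
Its frame correspondent is convergence — forall x forall y forall z (Rxy & Rxz -> exists w (Ryw & Rzw)).

convergence: forall x forall y forall z (Rxy & Rxz -> exists w (Ryw & Rzw))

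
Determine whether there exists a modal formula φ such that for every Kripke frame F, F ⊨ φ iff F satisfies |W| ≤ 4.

No — not modally definable

Modal frame validity is preserved under disjoint unions.
Any modal formula valid on each of 5 disjoint one-world frames is valid on their disjoint union (validity is preserved under disjoint unions). Each one-world frame has |W|=1≤4, but the union has |W|=5.
So the class is not modally definable.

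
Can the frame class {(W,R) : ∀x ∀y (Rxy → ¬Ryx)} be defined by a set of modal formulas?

No — not modally definable

Modal frame validity is preserved under surjective bounded morphisms.
The 5-cycle (worlds 0,1,2,3,4 with 0→1→2→3→4→0) is asymmetric. Mapping every world to a single reflexive point • is a surjective bounded morphism, and the reflexive point is not asymmetric (R•• but asymmetry requires ¬R••).
Hence asymmetry is not modally definable.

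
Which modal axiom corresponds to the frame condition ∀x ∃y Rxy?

This is seriality; the standard corresponding axiom is D: □s → ◇s.
Suppose □s→◇s is valid. At any x set V(s)=W. Then □s at x, so ◇s at x, so x has a successor.

□s → ◇s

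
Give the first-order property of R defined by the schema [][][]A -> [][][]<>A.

This is a Sahlqvist (Geach-type) schema ◇^0□^3A → □^3◇^1A.
First-order correspondent: forall x forall z (x R^3 z -> exists w (x R^3 w & zRw)).

forall x forall z (x R^3 z -> exists w (x R^3 w & zRw))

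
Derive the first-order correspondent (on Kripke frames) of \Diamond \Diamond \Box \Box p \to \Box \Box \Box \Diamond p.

This is a Sahlqvist (Geach-type) schema ◇^2□^2p → □^3◇^1p.
Minimal-valuation argument: fix x; take any y with xR^2y and any z with xR^3z. Set V(p) to the set of worlds R-reachable from y in exactly 2 steps. Then □^2p holds at y, so the antecedent holds at x; validity forces ◇^1p at z, giving a w with zR^1w and yR^2w.
First-order correspondent: \forall x \forall y \forall z ((x R^2 y \wedge x R^3 z) \to \exists w (y R^2 w \wedge zRw)).

\forall x \forall y \forall z ((x R^2 y \wedge x R^3 z) \to \exists w (y R^2 w \wedge zRw))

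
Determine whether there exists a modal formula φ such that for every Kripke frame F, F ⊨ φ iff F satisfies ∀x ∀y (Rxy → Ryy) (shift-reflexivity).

Yes: it is shift-reflexivity, defined by the T□ schema □(□p → p).

Yes, by □(□p → p)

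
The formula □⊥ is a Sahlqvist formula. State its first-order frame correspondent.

□⊥ is valid iff no world has any successor (otherwise □⊥ fails at any world with one).

emptiness of R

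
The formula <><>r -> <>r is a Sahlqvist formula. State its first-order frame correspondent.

This schema is equivalent to the 4 axiom □r → □□r.
Its frame correspondent is transitivity — forall x forall y forall z (Rxy & Ryz -> Rxz).

transitivity: forall x forall y forall z (Rxy & Ryz -> Rxz)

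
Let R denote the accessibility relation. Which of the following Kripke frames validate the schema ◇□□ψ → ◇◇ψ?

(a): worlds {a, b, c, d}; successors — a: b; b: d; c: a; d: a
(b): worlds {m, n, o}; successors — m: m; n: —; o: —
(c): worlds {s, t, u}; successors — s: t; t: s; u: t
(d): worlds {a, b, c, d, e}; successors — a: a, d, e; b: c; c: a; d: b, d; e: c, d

(b)

The schema corresponds to a generalized confluence (Geach) condition: ∀x ∀y (xRy → ∃w (yR²w ∧ xR²w)).
(a): fails — aRb but no w with bR²w and aR²w.
(b): satisfies the condition.
(c): fails — sRt but no w with tR²w and sR²w.
(d): fails — dRb but no w with bR²w and dR²w.
Valid on: (b).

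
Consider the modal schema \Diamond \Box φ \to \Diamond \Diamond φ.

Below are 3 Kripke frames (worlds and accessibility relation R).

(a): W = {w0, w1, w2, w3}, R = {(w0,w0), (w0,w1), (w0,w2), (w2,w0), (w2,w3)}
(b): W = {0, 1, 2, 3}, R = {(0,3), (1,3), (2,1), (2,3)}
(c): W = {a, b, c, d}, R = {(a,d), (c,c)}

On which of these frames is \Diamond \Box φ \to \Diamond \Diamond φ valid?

Frame correspondent (Sahlqvist): \forall x \forall y (xRy \to \exists w (yRw \wedge x R^2 w)) — i.e. a generalized confluence (Geach) condition.
(a): fails — w0Rw1 but no w with w1Rw and w0R²w.
(b): fails — 0R3 but no w with 3Rw and 0R²w.
(c): fails — aRd but no w with dRw and aR²w.

none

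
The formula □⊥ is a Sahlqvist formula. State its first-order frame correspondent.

This schema is the Ver axiom.
Its frame correspondent is emptiness of R — ∀x ∀y ¬Rxy.

emptiness of R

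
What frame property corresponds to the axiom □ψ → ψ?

Suppose □ψ→ψ is valid. At any x set V(ψ)={w : Rxw}. Then □ψ holds at x, so ψ holds at x, i.e. Rxx.
The converse is a direct semantic check.
Frame condition: ∀x Rxx.

reflexivity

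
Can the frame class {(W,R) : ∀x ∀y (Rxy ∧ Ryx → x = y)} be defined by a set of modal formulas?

Not definable by any modal formula

Modal frame validity is preserved under surjective bounded morphisms.
The 6-cycle (worlds 0,1,2,3,4,5 with 0→1→2→3→4→5→0) is antisymmetric. Sending even-indexed worlds to a and odd-indexed worlds to b is a surjective bounded morphism onto the two-world frame with a↔b, which is not antisymmetric.
Hence antisymmetry is not modally definable.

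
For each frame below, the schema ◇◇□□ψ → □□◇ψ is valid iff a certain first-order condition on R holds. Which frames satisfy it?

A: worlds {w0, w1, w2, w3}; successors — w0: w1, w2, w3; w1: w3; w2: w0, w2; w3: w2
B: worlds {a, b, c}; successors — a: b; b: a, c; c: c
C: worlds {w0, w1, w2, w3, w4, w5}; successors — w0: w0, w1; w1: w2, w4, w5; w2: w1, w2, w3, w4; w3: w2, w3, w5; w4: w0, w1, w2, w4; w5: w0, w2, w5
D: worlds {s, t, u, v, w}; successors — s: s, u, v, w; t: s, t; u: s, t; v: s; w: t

C

This is the axiom for a generalized confluence (Geach) condition; its first-order frame correspondent is ∀x ∀y ∀z ((xR²y ∧ xR²z) → ∃w (yR²w ∧ zRw)).
A: fails — w2R²w1, w2R²w1 but no w with w1R²w and w1Rw.
B: fails — aR²a, aR²a but no w with aR²w and aRw.
C: ✓.
D: fails — sR²v, sR²w but no w* with vR²w* and wRw*.
Valid on: C.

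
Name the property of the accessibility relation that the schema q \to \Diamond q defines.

reflexivity

This is frame-equivalent to □q → q (substitute ¬q for q and contrapose).
Suppose □q→q is valid. At any x set V(q)={w : Rxw}. Then □q holds at x, so q holds at x, i.e. Rxx.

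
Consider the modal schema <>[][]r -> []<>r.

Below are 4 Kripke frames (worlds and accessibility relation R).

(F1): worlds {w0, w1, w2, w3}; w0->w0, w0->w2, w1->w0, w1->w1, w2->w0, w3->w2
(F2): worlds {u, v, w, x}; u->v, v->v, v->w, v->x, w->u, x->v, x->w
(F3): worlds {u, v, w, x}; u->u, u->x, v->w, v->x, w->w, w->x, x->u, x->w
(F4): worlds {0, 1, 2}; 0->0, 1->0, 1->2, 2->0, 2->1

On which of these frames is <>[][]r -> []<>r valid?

(F1), (F3), (F4)

Frame correspondent (Sahlqvist): forall x forall y forall z ((xRy & xRz) -> exists w (y R^2 w & zRw)) — i.e. a generalized confluence (Geach) condition.
(F1): satisfies the condition.
(F2): fails — vRw, vRw but no t with wR²t and wRt.
(F3): satisfies the condition.
(F4): satisfies the condition.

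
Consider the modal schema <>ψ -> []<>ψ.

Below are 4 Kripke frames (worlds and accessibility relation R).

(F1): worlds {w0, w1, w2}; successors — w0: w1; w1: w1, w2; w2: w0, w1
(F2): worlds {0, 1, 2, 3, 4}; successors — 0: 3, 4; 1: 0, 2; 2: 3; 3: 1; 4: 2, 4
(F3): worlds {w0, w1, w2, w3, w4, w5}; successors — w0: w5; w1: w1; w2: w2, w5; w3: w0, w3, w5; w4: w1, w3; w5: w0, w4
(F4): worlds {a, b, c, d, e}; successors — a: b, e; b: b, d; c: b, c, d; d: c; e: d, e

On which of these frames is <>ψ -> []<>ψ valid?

Frame correspondent (Sahlqvist): forall x forall y forall z (Rxy & Rxz -> Ryz) — i.e. the Euclidean property.
(F1): fails — Rw1w2 and Rw1w2 but not Rw2w2.
(F2): fails — R04 and R03 but not R43.
(F3): fails — Rw0w5 and Rw0w5 but not Rw5w5.
(F4): fails — Rab and Rae but not Rbe.
Valid on no frame.

none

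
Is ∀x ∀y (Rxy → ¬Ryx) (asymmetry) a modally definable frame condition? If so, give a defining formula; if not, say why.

No — not modally definable

Any modally definable frame class is closed under surjective bounded morphisms.
The 5-cycle (worlds s,t,u,v,w with s→t→u→v→w→s) is asymmetric. Mapping every world to a single reflexive point • is a surjective bounded morphism, and the reflexive point is not asymmetric (R•• but asymmetry requires ¬R••).
So the class is not modally definable.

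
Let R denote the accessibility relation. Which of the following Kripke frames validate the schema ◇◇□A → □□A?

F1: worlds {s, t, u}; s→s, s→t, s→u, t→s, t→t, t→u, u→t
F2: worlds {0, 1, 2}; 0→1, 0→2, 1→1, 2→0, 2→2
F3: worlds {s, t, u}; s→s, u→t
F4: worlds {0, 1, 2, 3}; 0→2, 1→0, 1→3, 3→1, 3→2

F3

The schema corresponds to a generalized confluence (Geach) condition: ∀x ∀y ∀z ((xR²y ∧ xR²z) → ∃w (yRw ∧ z = w)).
F1: fails — sR²u, sR²s but no w with uRw and s=w.
F2: fails — 0R²0, 0R²0 but no w with 0Rw and 0=w.
F3: ✓.
F4: fails — 1R²1, 1R²1 but no w with 1Rw and 1=w.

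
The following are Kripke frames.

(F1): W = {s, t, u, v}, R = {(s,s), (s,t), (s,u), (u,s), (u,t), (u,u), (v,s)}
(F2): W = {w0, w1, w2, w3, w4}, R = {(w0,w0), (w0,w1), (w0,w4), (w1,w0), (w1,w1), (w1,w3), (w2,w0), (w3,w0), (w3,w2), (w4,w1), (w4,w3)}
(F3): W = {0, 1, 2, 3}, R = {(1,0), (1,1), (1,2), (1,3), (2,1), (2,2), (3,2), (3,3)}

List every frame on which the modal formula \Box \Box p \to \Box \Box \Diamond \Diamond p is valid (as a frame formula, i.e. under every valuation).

(F2)

The schema corresponds to a generalized confluence (Geach) condition: \forall x \forall z (x R^2 z \to \exists w (x R^2 w \wedge z R^2 w)).
(F1): fails — sR²t but no w with sR²w and tR²w.
(F2): condition met.
(F3): fails — 1R²0 but no w with 1R²w and 0R²w.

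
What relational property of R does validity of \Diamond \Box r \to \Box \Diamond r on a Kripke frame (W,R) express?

Suppose ◇□r→□◇r is valid. Take Rxy, Rxz and set V(r)={w : Ryw}. Then □r at y so ◇□r at x, so □◇r at x, so ◇r at z, giving w with Rzw and Ryw.

Convergence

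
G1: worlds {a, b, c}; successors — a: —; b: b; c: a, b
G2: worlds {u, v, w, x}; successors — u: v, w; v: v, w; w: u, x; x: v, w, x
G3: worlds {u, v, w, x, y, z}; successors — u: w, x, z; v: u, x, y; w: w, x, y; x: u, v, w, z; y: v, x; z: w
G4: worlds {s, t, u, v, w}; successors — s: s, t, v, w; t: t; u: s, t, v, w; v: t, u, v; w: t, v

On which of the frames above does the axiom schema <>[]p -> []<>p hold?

The schema corresponds to convergence: forall x forall y forall z (Rxy & Rxz -> exists w (Ryw & Rzw)).
G1: fails — Rca and Rca but a and a have no common successor.
G2: fails — Ruv and Ruw but v and w have no common successor.
G3: fails — Rxv and Rxz but v and z have no common successor.
G4: condition met.

G4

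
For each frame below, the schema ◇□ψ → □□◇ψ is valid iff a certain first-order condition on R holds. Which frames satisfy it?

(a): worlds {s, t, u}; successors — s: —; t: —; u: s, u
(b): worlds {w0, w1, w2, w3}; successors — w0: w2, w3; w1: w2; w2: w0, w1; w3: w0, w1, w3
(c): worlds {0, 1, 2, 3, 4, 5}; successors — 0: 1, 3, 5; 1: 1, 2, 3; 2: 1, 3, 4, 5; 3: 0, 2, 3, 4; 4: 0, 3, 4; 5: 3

(c)

Frame correspondent (Sahlqvist): ∀x ∀y ∀z ((xRy ∧ xR²z) → ∃w (yRw ∧ zRw)) — i.e. a generalized confluence (Geach) condition.
(a): fails — uRs, uR²s but no w with sRw and sRw.
(b): fails — w0Rw2, w0R²w0 but no w with w2Rw and w0Rw.
(c): ✓.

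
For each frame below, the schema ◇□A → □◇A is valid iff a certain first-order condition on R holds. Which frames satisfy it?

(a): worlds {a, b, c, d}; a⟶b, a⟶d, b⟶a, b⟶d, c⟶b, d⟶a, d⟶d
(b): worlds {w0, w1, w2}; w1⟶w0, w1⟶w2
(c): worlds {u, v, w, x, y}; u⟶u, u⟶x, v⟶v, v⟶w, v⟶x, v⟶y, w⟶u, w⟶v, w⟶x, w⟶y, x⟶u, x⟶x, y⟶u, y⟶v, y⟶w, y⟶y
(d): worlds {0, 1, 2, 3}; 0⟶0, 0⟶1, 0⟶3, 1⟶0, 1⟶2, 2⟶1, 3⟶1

Frame correspondent (Sahlqvist): ∀x ∀y ∀z (Rxy ∧ Rxz → ∃w (Ryw ∧ Rzw)) — i.e. convergence.
(a): holds.
(b): fails — Rw1w2 and Rw1w2 but w2 and w2 have no common successor.
(c): holds.
(d): fails — R01 and R03 but 1 and 3 have no common successor.
Valid on: (a), (c).

(a), (c)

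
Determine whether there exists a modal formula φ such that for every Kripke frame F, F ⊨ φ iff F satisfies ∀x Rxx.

This is a Sahlqvist condition; the T axiom □r → r defines it.
Suppose □r→r is valid. At any x set V(r)={w : Rxw}. Then □r holds at x, so r holds at x, i.e. Rxx.

Definable; □r → r defines it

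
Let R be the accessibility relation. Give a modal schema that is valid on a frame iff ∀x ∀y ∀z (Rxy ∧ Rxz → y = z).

◇q → □q

The condition is partial functionality. The CD schema ◇q → □q defines it.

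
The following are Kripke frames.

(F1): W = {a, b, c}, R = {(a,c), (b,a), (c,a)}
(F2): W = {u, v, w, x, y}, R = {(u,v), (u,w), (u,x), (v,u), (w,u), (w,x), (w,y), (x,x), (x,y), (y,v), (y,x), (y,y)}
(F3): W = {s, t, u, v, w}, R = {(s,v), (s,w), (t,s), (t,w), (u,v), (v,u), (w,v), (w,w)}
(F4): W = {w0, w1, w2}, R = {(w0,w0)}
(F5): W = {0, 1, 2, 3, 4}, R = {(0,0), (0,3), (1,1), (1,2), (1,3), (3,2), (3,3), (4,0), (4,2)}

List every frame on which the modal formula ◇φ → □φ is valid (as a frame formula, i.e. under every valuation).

The schema corresponds to partial functionality: ∀x ∀y ∀z (Rxy ∧ Rxz → y = z).
(F1): satisfies the condition.
(F2): fails — u sees both v and w.
(F3): fails — s sees both v and w.
(F4): satisfies the condition.
(F5): fails — 0 sees both 0 and 3.

(F1), (F4)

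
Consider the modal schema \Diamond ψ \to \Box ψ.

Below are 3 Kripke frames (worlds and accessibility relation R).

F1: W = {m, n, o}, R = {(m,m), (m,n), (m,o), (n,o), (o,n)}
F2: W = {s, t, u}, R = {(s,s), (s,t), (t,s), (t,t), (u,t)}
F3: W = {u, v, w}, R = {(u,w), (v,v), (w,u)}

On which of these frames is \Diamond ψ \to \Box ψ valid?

F3

The schema corresponds to partial functionality: \forall x \forall y \forall z (Rxy \wedge Rxz \to y = z).
F1: fails — m sees both m and n.
F2: fails — s sees both s and t.
F3: satisfies the condition.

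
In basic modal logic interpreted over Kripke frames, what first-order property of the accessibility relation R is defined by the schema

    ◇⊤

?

◇⊤ holds at w iff w has a successor, so frame-validity of ◇⊤ is exactly seriality. Equivalently via □φ → ◇φ:
Suppose □φ→◇φ is valid. At any x set V(φ)=W. Then □φ at x, so ◇φ at x, so x has a successor.

seriality: ∀x ∃y Rxy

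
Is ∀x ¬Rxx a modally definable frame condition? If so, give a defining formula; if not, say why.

Not modally definable

If a class were modally definable it would be closed under surjective bounded morphisms (Goldblatt–Thomason).
The 4-cycle (worlds w0,w1,w2,w3 with w0→w1→w2→w3→w0) is irreflexive, and the map sending every world to a single reflexive point • is a surjective bounded morphism (forth: every edge maps to (•,•); back: every world has a successor). So any modal formula valid on the 4-cycle is also valid on the reflexive point, which is not irreflexive.
So the class is not modally definable.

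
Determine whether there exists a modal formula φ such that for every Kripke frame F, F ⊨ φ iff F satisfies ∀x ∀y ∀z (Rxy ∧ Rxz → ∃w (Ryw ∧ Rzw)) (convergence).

Yes — defined by ◇□r → □◇r

Yes: it is convergence, defined by the .2 schema ◇□r → □◇r.
Suppose ◇□r→□◇r is valid. Take Rxy, Rxz and set V(r)={w : Ryw}. Then □r at y so ◇□r at x, so □◇r at x, so ◇r at z, giving w with Rzw and Ryw.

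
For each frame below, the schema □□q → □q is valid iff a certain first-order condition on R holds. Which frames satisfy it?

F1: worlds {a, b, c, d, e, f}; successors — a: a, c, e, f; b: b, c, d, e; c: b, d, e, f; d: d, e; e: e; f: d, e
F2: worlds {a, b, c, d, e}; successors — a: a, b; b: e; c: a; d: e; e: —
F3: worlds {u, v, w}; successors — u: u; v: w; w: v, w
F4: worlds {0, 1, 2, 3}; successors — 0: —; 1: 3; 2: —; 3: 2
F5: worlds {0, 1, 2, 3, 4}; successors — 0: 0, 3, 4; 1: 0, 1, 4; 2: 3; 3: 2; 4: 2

F3

Frame correspondent (Sahlqvist): ∀x ∀y (Rxy → ∃z (Rxz ∧ Rzy)) — i.e. density.
F1: fails — Rcf but no z with Rcz and Rzf.
F2: fails — Rbe but no z with Rbz and Rze.
F3: condition met.
F4: fails — R32 but no z with R3z and Rz2.
F5: fails — R32 but no z with R3z and Rz2.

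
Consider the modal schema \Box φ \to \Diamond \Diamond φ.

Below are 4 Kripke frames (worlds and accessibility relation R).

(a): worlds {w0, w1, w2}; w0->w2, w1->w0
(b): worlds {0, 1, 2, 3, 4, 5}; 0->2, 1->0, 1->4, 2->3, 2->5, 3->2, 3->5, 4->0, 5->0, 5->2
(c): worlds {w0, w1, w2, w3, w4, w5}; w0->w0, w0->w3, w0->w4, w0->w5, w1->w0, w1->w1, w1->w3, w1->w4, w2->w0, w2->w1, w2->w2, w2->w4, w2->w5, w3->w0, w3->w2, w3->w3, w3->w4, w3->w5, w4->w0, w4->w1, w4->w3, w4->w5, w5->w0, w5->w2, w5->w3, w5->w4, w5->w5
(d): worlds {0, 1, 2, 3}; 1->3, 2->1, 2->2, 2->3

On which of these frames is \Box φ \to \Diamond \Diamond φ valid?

Frame correspondent (Sahlqvist): \forall x \exists w (xRw \wedge x R^2 w) — i.e. a generalized confluence (Geach) condition.
(a): fails — at w0 but no w with w0Rw and w0R²w.
(b): fails — at 0 but no w with 0Rw and 0R²w.
(c): holds.
(d): fails — at 0 but no w with 0Rw and 0R²w.

(c)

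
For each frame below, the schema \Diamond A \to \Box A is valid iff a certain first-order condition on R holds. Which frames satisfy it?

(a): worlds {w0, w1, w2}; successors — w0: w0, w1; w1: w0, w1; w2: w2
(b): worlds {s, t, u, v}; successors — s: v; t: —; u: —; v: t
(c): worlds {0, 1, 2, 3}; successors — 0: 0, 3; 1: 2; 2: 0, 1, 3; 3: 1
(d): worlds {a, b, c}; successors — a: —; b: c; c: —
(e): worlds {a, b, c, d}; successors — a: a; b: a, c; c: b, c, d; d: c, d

Frame correspondent (Sahlqvist): \forall x \forall y \forall z (Rxy \wedge Rxz \to y = z) — i.e. partial functionality.
(a): fails — w0 sees both w0 and w1.
(b): ✓.
(c): fails — 0 sees both 0 and 3.
(d): ✓.
(e): fails — b sees both a and c.

(b), (d)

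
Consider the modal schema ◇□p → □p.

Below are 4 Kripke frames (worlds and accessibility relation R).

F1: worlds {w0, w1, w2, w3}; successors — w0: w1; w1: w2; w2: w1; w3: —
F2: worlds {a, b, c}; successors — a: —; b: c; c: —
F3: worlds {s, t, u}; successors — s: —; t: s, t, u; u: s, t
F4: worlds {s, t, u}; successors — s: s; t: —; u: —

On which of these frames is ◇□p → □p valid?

F4

Frame correspondent (Sahlqvist): ∀x ∀y ∀z (Rxy ∧ Rxz → Ryz) — i.e. the Euclidean property.
F1: fails — Rw0w1 and Rw0w1 but not Rw1w1.
F2: fails — Rbc and Rbc but not Rcc.
F3: fails — Rts and Rts but not Rss.
F4: condition met.
Valid on: F4.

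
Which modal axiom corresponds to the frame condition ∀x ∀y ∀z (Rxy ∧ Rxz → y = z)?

This is partial functionality; the standard corresponding axiom is CD: ◇r → □r.

◇r → □r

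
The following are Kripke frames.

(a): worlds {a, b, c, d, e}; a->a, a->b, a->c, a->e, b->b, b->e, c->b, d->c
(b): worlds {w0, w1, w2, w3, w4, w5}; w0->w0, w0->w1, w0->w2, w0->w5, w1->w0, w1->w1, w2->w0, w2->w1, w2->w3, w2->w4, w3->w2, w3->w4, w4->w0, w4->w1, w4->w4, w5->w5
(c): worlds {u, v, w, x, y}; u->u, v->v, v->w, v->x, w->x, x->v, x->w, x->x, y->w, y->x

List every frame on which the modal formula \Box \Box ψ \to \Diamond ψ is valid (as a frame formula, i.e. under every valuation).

Frame correspondent (Sahlqvist): \forall x \exists w (x R^2 w \wedge xRw) — i.e. a generalized confluence (Geach) condition.
(a): fails — at d but no w with dR²w and dRw.
(b): ✓.
(c): ✓.
Valid on: (b), (c).

(b), (c)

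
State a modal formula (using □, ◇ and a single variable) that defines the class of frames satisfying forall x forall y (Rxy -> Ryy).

□(□q → q)

A defining formula is □(□q → q) (the T□ axiom).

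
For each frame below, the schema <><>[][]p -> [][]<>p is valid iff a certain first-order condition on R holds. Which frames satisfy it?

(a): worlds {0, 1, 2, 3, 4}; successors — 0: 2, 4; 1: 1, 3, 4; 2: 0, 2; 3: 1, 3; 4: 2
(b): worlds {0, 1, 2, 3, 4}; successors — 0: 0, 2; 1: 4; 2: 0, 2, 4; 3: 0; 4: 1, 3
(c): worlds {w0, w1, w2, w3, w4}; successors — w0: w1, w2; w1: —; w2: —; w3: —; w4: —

(c)

This is the axiom for a generalized confluence (Geach) condition; its first-order frame correspondent is forall x forall y forall z ((x R^2 y & x R^2 z) -> exists w (y R^2 w & zRw)).
(a): fails — 1R²2, 1R²3 but no w with 2R²w and 3Rw.
(b): fails — 0R²0, 0R²4 but no w with 0R²w and 4Rw.
(c): holds.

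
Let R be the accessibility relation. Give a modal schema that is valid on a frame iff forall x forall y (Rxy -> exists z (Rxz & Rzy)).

A defining formula is □□r → □r (the C4 axiom).
Suppose □□r→□r is valid. Take Rxy and set V(r)={w : xR²w}. Then □□r at x, so □r at x, so r at y, i.e. ∃z(Rxz∧Rzy).

□□r → □r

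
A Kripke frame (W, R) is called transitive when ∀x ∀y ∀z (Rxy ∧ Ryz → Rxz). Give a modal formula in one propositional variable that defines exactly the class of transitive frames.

□q → □□q

A defining formula is □q → □□q (the 4 axiom).
Suppose □q→□□q is valid. Take Rxy, Ryz and set V(q)={w : Rxw}. Then □q at x, so □□q at x, so □q at y, so q at z, i.e. Rxz.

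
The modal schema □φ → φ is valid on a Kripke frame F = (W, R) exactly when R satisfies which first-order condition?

Suppose □φ→φ is valid. At any x set V(φ)={w : Rxw}. Then □φ holds at x, so φ holds at x, i.e. Rxx.

reflexivity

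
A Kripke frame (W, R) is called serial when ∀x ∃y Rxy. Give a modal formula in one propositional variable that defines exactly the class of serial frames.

The condition is seriality. The D schema □ψ → ◇ψ defines it.
Suppose □ψ→◇ψ is valid. At any x set V(ψ)=W. Then □ψ at x, so ◇ψ at x, so x has a successor.

□ψ → ◇ψ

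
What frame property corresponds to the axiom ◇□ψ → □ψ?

This schema is equivalent to the 5 axiom ◇ψ → □◇ψ.
Its frame correspondent is the Euclidean property — ∀x ∀y ∀z (Rxy ∧ Rxz → Ryz).

the Euclidean property: ∀x ∀y ∀z (Rxy ∧ Rxz → Ryz)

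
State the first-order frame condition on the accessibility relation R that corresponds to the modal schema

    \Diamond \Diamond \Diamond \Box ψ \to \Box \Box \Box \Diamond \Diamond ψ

\forall x \forall y \forall z ((x R^3 y \wedge x R^3 z) \to \exists w (yRw \wedge z R^2 w))

This is a Sahlqvist (Geach-type) schema ◇^3□^1ψ → □^3◇^2ψ.
Minimal-valuation argument: fix x; take any y with xR^3y and any z with xR^3z. Set V(ψ) to the set of worlds R-reachable from y in exactly 1 step. Then □^1ψ holds at y, so the antecedent holds at x; validity forces ◇^2ψ at z, giving a w with zR^2w and yR^1w.
First-order correspondent: \forall x \forall y \forall z ((x R^3 y \wedge x R^3 z) \to \exists w (yRw \wedge z R^2 w)).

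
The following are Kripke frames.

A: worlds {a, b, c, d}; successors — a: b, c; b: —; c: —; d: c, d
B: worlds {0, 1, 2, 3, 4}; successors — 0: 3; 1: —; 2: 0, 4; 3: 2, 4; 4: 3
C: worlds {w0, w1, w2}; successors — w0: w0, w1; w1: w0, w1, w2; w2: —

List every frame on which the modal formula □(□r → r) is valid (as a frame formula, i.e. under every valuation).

Frame correspondent (Sahlqvist): ∀x ∀y (Rxy → Ryy) — i.e. shift-reflexivity.
A: fails — Rac but not Rcc.
B: fails — R34 but not R44.
C: fails — Rw1w2 but not Rw2w2.

none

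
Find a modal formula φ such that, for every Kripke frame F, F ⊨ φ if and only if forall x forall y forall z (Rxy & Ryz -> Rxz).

□p → □□p

This is transitivity; the standard corresponding axiom is 4: □p → □□p.
Suppose □p→□□p is valid. Take Rxy, Ryz and set V(p)={w : Rxw}. Then □p at x, so □□p at x, so □p at y, so p at z, i.e. Rxz.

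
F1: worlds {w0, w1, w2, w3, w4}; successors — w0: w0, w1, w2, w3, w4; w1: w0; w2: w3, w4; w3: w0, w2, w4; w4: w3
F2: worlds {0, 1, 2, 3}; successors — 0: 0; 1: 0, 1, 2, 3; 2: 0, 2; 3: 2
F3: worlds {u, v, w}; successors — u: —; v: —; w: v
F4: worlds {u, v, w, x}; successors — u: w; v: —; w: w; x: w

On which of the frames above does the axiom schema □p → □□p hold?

F3, F4

Frame correspondent (Sahlqvist): ∀x ∀y ∀z (Rxy ∧ Ryz → Rxz) — i.e. transitivity.
F1: fails — Rw1w0 and Rw0w4 but not Rw1w4.
F2: fails — R32 and R20 but not R30.
F3: satisfies the condition.
F4: satisfies the condition.
Valid on: F3, F4.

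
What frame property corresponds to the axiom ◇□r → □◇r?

Convergence

Suppose ◇□r→□◇r is valid. Take Rxy, Rxz and set V(r)={w : Ryw}. Then □r at y so ◇□r at x, so □◇r at x, so ◇r at z, giving w with Rzw and Ryw.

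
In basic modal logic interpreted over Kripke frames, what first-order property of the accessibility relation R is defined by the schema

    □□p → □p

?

Density

Suppose □□p→□p is valid. Take Rxy and set V(p)={w : xR²w}. Then □□p at x, so □p at x, so p at y, i.e. ∃z(Rxz∧Rzy).
The converse is a direct semantic check.
So the correspondent is density.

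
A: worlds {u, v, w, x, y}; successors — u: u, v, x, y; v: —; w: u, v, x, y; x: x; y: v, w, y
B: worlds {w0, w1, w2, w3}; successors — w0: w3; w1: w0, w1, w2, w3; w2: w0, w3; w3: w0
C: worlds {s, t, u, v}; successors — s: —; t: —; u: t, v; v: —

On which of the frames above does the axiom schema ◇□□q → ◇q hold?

The schema corresponds to a generalized confluence (Geach) condition: ∀x ∀y (xRy → ∃w (yR²w ∧ xRw)).
A: fails — uRv but no t with vR²t and uRt.
B: holds.
C: fails — uRt but no w with tR²w and uRw.

B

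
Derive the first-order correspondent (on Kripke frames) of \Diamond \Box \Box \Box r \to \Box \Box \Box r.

\forall x \forall y \forall z ((xRy \wedge x R^3 z) \to \exists w (y R^3 w \wedge z = w))

This is a Sahlqvist (Geach-type) schema ◇^1□^3r → □^3◇^0r.
First-order correspondent: \forall x \forall y \forall z ((xRy \wedge x R^3 z) \to \exists w (y R^3 w \wedge z = w)).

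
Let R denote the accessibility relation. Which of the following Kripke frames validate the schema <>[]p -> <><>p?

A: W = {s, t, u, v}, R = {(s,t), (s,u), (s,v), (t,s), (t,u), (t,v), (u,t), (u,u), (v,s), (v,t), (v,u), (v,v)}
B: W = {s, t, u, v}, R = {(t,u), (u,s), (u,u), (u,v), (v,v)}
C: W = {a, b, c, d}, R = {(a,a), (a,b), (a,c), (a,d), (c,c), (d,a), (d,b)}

A

Frame correspondent (Sahlqvist): forall x forall y (xRy -> exists w (yRw & x R^2 w)) — i.e. a generalized confluence (Geach) condition.
A: holds.
B: fails — uRs but no w with sRw and uR²w.
C: fails — aRb but no w with bRw and aR²w.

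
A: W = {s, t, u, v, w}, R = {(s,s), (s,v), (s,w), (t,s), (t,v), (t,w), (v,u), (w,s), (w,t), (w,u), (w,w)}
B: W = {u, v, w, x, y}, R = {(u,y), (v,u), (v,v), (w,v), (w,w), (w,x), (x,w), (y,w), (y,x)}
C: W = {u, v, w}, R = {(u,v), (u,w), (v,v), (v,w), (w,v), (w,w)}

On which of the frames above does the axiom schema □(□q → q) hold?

Frame correspondent (Sahlqvist): ∀x ∀y (Rxy → Ryy) — i.e. shift-reflexivity.
A: fails — Rwt but not Rtt.
B: fails — Ryx but not Rxx.
C: holds.

C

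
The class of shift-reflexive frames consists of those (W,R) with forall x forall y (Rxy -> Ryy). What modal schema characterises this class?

□(□r → r)

A defining formula is □(□r → r) (the T□ axiom).
Suppose □(□r→r) is valid. Take Rxy and set V(r)={w : Ryw}. Then at y, □r holds; since □(□r→r) at x, □r→r at y, so r at y, i.e. Ryy.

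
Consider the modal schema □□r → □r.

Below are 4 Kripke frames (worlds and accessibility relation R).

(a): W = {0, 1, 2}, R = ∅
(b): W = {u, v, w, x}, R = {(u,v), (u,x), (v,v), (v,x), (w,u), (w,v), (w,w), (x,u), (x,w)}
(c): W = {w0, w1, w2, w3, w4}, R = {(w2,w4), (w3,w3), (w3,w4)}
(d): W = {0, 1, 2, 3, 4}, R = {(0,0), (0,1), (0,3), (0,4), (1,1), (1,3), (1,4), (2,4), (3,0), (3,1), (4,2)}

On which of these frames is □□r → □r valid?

(a), (b)

Frame correspondent (Sahlqvist): ∀x ∀y (Rxy → ∃z (Rxz ∧ Rzy)) — i.e. density.
(a): condition met.
(b): condition met.
(c): fails — Rw2w4 but no z with Rw2z and Rzw4.
(d): fails — R24 but no z with R2z and Rz4.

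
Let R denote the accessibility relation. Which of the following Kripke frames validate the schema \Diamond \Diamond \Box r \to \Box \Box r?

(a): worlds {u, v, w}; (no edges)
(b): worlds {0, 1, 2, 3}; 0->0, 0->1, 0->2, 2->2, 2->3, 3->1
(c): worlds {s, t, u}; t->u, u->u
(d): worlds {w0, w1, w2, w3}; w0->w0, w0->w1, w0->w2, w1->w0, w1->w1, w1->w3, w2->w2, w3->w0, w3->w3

(a), (c)

This is the axiom for a generalized confluence (Geach) condition; its first-order frame correspondent is \forall x \forall y \forall z ((x R^2 y \wedge x R^2 z) \to \exists w (yRw \wedge z = w)).
(a): holds.
(b): fails — 0R²0, 0R²3 but no w with 0Rw and 3=w.
(c): holds.
(d): fails — w0R²w0, w0R²w3 but no w with w0Rw and w3=w.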